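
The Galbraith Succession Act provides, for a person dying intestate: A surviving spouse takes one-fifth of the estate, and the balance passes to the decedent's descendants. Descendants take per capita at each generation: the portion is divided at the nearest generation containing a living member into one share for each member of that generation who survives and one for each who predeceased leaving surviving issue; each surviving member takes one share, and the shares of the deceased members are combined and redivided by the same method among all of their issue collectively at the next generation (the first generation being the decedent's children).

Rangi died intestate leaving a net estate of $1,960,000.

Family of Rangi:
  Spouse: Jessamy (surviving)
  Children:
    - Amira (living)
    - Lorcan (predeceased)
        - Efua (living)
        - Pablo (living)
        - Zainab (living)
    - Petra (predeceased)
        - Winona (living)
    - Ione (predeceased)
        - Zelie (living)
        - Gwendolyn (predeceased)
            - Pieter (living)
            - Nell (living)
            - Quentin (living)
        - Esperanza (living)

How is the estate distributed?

Jessamy takes one-fifth of $1,960,000 = $392,000. The remaining $1,568,000 passes to the descendants.
The descendants' portion ($1,568,000) is divided at the children's generation into 4 shares of $392,000. Amira takes $392,000. The 3 shares of the deceased (Lorcan, Petra, and Ione) are combined into a pool of $1,176,000.
That pool ($1,176,000) is divided at the grandchildren's generation into 7 shares of $168,000. Efua, Pablo, Zainab, Winona, Zelie, and Esperanza each take $168,000. The remaining share for the deceased Gwendolyn ($168,000) is carried to the next generation.
That pool ($168,000) is divided at the great-grandchildren's generation equally among Pieter, Nell, and Quentin: $56,000 each.

Jessamy: $392,000; Amira: $392,000; Efua: $168,000; Pablo: $168,000; Zainab: $168,000; Winona: $168,000; Zelie: $168,000; Pieter: $56,000; Nell: $56,000; Quentin: $56,000; Esperanza: $168,000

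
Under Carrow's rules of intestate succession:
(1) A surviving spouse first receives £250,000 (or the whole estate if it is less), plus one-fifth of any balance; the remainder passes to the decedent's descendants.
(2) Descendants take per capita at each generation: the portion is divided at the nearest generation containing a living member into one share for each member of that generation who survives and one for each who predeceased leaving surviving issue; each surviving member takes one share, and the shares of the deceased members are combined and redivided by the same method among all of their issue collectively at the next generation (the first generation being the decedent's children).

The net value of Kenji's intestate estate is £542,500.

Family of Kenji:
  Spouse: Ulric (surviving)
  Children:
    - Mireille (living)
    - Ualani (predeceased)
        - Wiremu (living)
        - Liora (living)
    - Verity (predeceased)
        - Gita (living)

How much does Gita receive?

Ulric first takes £250,000, leaving a balance of £292,500. Ulric then takes one-fifth of the balance (£58,500), for a total of £308,500. The remaining £234,000 passes to the descendants.
The descendants' portion (£234,000) is divided at the children's generation into 3 shares of £78,000. Mireille takes £78,000. The 2 shares of the deceased (Ualani and Verity) are combined into a pool of £156,000.
That pool (£156,000) is divided at the grandchildren's generation equally among Wiremu, Liora, and Gita: £52,000 each.

Gita receives £52,000.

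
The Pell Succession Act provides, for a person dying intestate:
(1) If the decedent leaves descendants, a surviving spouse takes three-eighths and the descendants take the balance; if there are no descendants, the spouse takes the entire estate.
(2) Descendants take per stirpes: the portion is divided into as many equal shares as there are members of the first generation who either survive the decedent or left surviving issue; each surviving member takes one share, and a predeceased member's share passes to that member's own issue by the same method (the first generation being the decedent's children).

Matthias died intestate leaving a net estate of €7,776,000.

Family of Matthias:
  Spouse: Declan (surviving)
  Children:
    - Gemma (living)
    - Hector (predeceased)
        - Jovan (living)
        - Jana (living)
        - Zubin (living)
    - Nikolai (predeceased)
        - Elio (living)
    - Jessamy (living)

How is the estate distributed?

Declan: €2,916,000; Gemma: €1,215,000; Jovan: €405,000; Jana: €405,000; Zubin: €405,000; Elio: €1,215,000; Jessamy: €1,215,000

Declan takes three-eighths of €7,776,000 = €2,916,000. The remaining €4,860,000 passes to the descendants.
The descendants' portion (€4,860,000) is divided into 4 shares of €1,215,000: Gemma and Jessamy each take €1,215,000; Hector's €1,215,000 share passes to Hector's issue; Nikolai's €1,215,000 share passes to Nikolai's issue.
Hector's share (€1,215,000) is divided into 3 shares of €405,000: Jovan, Jana, and Zubin each take €405,000.
Nikolai's share (€1,215,000) passes entirely to Elio.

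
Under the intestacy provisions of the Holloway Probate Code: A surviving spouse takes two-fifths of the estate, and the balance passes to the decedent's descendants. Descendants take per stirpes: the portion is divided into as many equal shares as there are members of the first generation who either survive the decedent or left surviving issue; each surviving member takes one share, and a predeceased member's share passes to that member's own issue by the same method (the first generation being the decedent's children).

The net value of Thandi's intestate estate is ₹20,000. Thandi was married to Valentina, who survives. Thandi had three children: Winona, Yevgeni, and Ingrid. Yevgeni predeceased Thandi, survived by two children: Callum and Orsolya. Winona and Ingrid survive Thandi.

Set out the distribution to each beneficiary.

Valentina: ₹8,000; Winona: ₹4,000; Callum: ₹2,000; Orsolya: ₹2,000; Ingrid: ₹4,000

Valentina takes two-fifths of ₹20,000 = ₹8,000. The remaining ₹12,000 passes to the descendants.
The descendants' portion (₹12,000) is divided into 3 shares of ₹4,000: Winona and Ingrid each take ₹4,000; Yevgeni's ₹4,000 share passes to Yevgeni's issue.
Yevgeni's share (₹4,000) is divided into 2 shares of ₹2,000: Callum and Orsolya each take ₹2,000.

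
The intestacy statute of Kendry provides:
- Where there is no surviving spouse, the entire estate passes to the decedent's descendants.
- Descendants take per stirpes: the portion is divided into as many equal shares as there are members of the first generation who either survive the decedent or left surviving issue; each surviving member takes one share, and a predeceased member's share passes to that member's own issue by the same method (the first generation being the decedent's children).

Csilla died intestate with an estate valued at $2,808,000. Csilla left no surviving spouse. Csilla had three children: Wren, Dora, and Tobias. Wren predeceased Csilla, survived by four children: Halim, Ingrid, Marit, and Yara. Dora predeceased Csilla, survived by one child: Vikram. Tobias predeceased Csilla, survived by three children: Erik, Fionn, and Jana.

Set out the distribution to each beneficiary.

The entire $2,808,000 passes to the descendants.
That amount ($2,808,000) is divided into 3 shares of $936,000: Wren's $936,000 share passes to Wren's issue; Dora's $936,000 share passes to Dora's issue; Tobias's $936,000 share passes to Tobias's issue.
Wren's share ($936,000) is divided into 4 shares of $234,000: Halim, Ingrid, Marit, and Yara each take $234,000.
Dora's share ($936,000) passes entirely to Vikram.
Tobias's share ($936,000) is divided into 3 shares of $312,000: Erik, Fionn, and Jana each take $312,000.

Halim: $234,000; Ingrid: $234,000; Marit: $234,000; Yara: $234,000; Vikram: $936,000; Erik: $312,000; Fionn: $312,000; Jana: $312,000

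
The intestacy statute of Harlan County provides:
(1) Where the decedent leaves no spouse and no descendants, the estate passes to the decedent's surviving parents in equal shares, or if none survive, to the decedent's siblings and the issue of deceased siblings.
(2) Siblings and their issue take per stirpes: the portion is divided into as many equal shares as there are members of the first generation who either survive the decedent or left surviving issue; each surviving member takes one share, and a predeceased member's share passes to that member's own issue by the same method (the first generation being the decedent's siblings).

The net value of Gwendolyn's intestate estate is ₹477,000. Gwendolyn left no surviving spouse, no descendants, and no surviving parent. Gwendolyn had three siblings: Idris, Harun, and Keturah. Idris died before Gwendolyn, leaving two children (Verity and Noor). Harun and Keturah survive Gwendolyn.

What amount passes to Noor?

The entire ₹477,000 passes to the siblings and their issue.
That amount (₹477,000) is divided into 3 shares of ₹159,000: Harun and Keturah each take ₹159,000; Idris's ₹159,000 share passes to Idris's issue.
Idris's share (₹159,000) is divided into 2 shares of ₹79,500: Verity and Noor each take ₹79,500.

Noor receives ₹79,500.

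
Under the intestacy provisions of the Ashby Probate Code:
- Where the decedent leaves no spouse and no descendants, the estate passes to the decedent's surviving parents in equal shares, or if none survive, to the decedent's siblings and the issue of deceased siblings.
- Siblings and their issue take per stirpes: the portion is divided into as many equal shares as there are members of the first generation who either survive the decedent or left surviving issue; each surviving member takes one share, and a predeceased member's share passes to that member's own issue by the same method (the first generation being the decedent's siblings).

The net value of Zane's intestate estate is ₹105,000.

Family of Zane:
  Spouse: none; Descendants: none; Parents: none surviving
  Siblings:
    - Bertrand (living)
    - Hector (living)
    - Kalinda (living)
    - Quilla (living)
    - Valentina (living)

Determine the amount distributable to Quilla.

The entire ₹105,000 passes to the siblings and their issue.
That amount (₹105,000) is divided into 5 shares of ₹21,000: Bertrand, Hector, Kalinda, Quilla, and Valentina each take ₹21,000.

Quilla receives ₹21,000.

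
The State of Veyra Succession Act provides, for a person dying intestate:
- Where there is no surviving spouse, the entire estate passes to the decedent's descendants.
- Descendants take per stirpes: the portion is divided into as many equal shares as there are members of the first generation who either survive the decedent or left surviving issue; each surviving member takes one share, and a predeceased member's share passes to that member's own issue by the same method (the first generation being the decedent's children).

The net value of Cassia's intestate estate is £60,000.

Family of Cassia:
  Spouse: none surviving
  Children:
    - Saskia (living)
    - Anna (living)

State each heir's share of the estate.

Saskia: £30,000; Anna: £30,000

The entire £60,000 passes to the descendants.
That amount (£60,000) is divided into 2 shares of £30,000: Saskia and Anna each take £30,000.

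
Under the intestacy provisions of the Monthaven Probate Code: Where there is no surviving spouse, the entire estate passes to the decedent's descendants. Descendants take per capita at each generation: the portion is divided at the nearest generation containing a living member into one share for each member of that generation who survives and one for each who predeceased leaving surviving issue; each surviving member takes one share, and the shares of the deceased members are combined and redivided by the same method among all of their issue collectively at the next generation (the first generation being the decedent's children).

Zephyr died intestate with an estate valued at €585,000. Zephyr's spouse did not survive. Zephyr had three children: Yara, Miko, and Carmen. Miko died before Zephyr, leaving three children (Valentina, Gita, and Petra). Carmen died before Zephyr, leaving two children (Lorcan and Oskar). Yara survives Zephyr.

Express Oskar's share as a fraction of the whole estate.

The entire €585,000 passes to the descendants.
That amount (€585,000) is divided at the children's generation into 3 shares of €195,000. Yara takes €195,000. The 2 shares of the deceased (Miko and Carmen) are combined into a pool of €390,000.
That pool (€390,000) is divided at the grandchildren's generation equally among Valentina, Gita, Petra, Lorcan, and Oskar: €78,000 each.

Oskar receives 2/15 of the estate.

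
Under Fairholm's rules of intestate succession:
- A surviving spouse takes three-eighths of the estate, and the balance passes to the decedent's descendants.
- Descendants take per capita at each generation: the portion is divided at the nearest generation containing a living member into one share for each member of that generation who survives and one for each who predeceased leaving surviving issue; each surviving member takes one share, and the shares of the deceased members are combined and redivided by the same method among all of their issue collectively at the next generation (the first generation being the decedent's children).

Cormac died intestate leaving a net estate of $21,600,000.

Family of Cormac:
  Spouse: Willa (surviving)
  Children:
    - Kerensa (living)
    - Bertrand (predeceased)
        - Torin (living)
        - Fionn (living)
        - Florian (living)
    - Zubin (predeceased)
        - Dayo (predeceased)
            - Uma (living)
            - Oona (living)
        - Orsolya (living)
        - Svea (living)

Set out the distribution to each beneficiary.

Willa takes three-eighths of $21,600,000 = $8,100,000. The remaining $13,500,000 passes to the descendants.
The descendants' portion ($13,500,000) is divided at the children's generation into 3 shares of $4,500,000. Kerensa takes $4,500,000. The 2 shares of the deceased (Bertrand and Zubin) are combined into a pool of $9,000,000.
That pool ($9,000,000) is divided at the grandchildren's generation into 6 shares of $1,500,000. Torin, Fionn, Florian, Orsolya, and Svea each take $1,500,000. The remaining share for the deceased Dayo ($1,500,000) is carried to the next generation.
That pool ($1,500,000) is divided at the great-grandchildren's generation equally among Uma and Oona: $750,000 each.

Willa: $8,100,000; Kerensa: $4,500,000; Torin: $1,500,000; Fionn: $1,500,000; Florian: $1,500,000; Uma: $750,000; Oona: $750,000; Orsolya: $1,500,000; Svea: $1,500,000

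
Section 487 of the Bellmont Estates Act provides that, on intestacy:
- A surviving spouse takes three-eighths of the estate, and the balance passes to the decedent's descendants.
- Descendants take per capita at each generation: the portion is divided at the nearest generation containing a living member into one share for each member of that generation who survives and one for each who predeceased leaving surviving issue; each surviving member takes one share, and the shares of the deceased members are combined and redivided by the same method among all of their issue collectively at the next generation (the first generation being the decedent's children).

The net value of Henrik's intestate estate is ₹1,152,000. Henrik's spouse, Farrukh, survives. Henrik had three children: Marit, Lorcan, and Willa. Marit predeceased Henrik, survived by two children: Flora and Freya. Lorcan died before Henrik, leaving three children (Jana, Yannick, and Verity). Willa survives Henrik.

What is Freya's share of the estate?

Farrukh takes three-eighths of ₹1,152,000 = ₹432,000. The remaining ₹720,000 passes to the descendants.
The descendants' portion (₹720,000) is divided at the children's generation into 3 shares of ₹240,000. Willa takes ₹240,000. The 2 shares of the deceased (Marit and Lorcan) are combined into a pool of ₹480,000.
That pool (₹480,000) is divided at the grandchildren's generation equally among Flora, Freya, Jana, Yannick, and Verity: ₹96,000 each.

Freya receives ₹96,000.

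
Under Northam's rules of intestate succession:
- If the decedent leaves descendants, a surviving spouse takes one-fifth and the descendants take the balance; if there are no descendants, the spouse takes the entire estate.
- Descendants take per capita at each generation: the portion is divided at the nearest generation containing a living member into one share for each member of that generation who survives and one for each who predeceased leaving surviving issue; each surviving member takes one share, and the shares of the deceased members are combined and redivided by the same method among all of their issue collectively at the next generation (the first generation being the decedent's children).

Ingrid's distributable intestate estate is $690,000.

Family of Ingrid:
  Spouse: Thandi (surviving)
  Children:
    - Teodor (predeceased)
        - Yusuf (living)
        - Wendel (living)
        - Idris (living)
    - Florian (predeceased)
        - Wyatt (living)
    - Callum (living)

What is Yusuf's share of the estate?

Yusuf receives $92,000.

Thandi takes one-fifth of $690,000 = $138,000. The remaining $552,000 passes to the descendants.
The descendants' portion ($552,000) is divided at the children's generation into 3 shares of $184,000. Callum takes $184,000. The 2 shares of the deceased (Teodor and Florian) are combined into a pool of $368,000.
That pool ($368,000) is divided at the grandchildren's generation equally among Yusuf, Wendel, Idris, and Wyatt: $92,000 each.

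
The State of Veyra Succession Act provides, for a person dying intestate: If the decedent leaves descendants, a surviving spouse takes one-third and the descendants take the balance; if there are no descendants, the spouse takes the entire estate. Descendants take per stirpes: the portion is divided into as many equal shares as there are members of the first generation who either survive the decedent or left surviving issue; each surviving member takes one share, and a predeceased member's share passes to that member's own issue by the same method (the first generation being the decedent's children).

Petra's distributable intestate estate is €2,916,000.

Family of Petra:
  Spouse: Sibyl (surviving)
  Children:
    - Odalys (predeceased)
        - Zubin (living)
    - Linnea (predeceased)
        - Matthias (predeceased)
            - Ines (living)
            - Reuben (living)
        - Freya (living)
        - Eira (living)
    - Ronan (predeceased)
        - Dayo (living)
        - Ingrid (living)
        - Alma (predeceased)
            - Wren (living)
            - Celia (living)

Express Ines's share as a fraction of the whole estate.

Ines receives 1/27 of the estate.

Sibyl takes one-third of €2,916,000 = €972,000. The remaining €1,944,000 passes to the descendants.
The descendants' portion (€1,944,000) is divided into 3 shares of €648,000: Odalys's €648,000 share passes to Odalys's issue; Linnea's €648,000 share passes to Linnea's issue; Ronan's €648,000 share passes to Ronan's issue.
Odalys's share (€648,000) passes entirely to Zubin.
Linnea's share (€648,000) is divided into 3 shares of €216,000: Freya and Eira each take €216,000; Matthias's €216,000 share passes to Matthias's issue.
Matthias's share (€216,000) is divided into 2 shares of €108,000: Ines and Reuben each take €108,000.
Ronan's share (€648,000) is divided into 3 shares of €216,000: Dayo and Ingrid each take €216,000; Alma's €216,000 share passes to Alma's issue.
Alma's share (€216,000) is divided into 2 shares of €108,000: Wren and Celia each take €108,000.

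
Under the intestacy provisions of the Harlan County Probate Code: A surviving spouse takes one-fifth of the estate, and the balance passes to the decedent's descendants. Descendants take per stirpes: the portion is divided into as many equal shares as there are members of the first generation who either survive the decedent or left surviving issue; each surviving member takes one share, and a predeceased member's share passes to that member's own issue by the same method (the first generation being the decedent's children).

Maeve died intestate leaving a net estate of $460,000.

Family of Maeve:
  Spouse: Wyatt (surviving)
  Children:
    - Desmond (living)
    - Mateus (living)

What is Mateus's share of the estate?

Wyatt takes one-fifth of $460,000 = $92,000. The remaining $368,000 passes to the descendants.
The descendants' portion ($368,000) is divided into 2 shares of $184,000: Desmond and Mateus each take $184,000.

Mateus receives $184,000.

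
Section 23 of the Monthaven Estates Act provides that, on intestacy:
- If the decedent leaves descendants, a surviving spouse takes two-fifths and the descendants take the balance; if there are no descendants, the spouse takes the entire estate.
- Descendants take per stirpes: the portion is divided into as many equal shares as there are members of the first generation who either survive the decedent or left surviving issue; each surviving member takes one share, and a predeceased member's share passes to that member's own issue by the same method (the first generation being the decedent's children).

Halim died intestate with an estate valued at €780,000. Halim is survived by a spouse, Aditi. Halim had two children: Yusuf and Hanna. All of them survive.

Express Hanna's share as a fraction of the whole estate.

Aditi takes two-fifths of €780,000 = €312,000. The remaining €468,000 passes to the descendants.
The descendants' portion (€468,000) is divided into 2 shares of €234,000: Yusuf and Hanna each take €234,000.

Hanna receives 3/10 of the estate.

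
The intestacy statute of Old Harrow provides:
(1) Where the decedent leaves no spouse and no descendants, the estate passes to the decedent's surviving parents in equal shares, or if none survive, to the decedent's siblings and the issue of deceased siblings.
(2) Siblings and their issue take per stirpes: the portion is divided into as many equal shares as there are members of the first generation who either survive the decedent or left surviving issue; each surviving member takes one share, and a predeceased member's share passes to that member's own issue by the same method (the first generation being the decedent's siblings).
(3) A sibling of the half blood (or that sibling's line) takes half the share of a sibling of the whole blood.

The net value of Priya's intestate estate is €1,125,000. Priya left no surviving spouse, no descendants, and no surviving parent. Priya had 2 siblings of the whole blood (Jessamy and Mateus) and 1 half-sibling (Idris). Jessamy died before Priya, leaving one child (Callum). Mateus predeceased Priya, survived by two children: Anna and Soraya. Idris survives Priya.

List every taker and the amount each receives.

Callum: €450,000; Idris: €225,000; Anna: €225,000; Soraya: €225,000

The entire €1,125,000 passes to the siblings and their issue.
Counting each half-blood sibling's line as half a unit, there are 5/2 units in €1,125,000, so one unit is €450,000. Whole-blood lines (Jessamy and Mateus) take €450,000 each; half-blood lines (Idris) take €225,000 each.
Jessamy's share (€450,000) passes entirely to Callum.
Mateus's share (€450,000) is divided into 2 shares of €225,000: Anna and Soraya each take €225,000.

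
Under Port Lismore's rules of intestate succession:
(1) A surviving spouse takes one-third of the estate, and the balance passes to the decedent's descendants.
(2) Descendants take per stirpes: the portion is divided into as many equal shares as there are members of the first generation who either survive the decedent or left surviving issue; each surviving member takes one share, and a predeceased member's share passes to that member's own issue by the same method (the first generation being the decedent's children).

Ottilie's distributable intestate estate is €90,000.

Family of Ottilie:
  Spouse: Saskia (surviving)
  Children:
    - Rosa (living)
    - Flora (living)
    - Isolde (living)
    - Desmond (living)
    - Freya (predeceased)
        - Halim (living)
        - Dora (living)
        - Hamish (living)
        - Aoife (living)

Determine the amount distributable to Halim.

Saskia takes one-third of €90,000 = €30,000. The remaining €60,000 passes to the descendants.
The descendants' portion (€60,000) is divided into 5 shares of €12,000: Rosa, Flora, Isolde, and Desmond each take €12,000; Freya's €12,000 share passes to Freya's issue.
Freya's share (€12,000) is divided into 4 shares of €3,000: Halim, Dora, Hamish, and Aoife each take €3,000.

Halim receives €3,000.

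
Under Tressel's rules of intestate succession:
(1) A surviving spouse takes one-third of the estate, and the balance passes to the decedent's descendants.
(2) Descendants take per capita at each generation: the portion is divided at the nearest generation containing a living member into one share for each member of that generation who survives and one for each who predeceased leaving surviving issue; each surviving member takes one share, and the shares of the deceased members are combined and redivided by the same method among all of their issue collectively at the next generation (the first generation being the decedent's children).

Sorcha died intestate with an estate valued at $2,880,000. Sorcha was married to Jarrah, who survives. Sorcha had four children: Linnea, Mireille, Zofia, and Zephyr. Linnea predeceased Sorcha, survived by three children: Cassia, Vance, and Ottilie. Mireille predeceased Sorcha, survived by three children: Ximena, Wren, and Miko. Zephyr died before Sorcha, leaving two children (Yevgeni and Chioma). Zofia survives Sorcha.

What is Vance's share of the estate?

Jarrah takes one-third of $2,880,000 = $960,000. The remaining $1,920,000 passes to the descendants.
The descendants' portion ($1,920,000) is divided at the children's generation into 4 shares of $480,000. Zofia takes $480,000. The 3 shares of the deceased (Linnea, Mireille, and Zephyr) are combined into a pool of $1,440,000.
That pool ($1,440,000) is divided at the grandchildren's generation equally among Cassia, Vance, Ottilie, Ximena, Wren, Miko, Yevgeni, and Chioma: $180,000 each.

Vance receives $180,000.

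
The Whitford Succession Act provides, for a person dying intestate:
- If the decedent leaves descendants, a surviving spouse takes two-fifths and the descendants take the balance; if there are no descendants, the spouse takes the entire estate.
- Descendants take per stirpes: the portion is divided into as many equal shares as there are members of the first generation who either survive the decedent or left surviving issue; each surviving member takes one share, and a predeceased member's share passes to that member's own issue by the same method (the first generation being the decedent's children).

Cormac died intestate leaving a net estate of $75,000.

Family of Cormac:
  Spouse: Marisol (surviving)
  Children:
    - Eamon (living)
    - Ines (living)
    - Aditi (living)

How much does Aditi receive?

Aditi receives $15,000.

Marisol takes two-fifths of $75,000 = $30,000. The remaining $45,000 passes to the descendants.
The descendants' portion ($45,000) is divided into 3 shares of $15,000: Eamon, Ines, and Aditi each take $15,000.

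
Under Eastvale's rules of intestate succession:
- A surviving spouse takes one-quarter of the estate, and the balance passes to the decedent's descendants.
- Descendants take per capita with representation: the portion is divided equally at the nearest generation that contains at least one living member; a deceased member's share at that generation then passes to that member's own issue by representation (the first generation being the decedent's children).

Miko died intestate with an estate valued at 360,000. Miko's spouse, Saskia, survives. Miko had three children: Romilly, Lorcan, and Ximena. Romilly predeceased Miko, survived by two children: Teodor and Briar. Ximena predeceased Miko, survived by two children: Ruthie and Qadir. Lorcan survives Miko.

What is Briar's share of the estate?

Saskia takes one-quarter of 360,000 = 90,000. The remaining 270,000 passes to the descendants.
The descendants' portion (270,000) is divided into 3 shares of 90,000: Lorcan takes 90,000; Romilly's 90,000 share passes to Romilly's issue; Ximena's 90,000 share passes to Ximena's issue.
Romilly's share (90,000) is divided into 2 shares of 45,000: Teodor and Briar each take 45,000.
Ximena's share (90,000) is divided into 2 shares of 45,000: Ruthie and Qadir each take 45,000.

Briar receives 45,000.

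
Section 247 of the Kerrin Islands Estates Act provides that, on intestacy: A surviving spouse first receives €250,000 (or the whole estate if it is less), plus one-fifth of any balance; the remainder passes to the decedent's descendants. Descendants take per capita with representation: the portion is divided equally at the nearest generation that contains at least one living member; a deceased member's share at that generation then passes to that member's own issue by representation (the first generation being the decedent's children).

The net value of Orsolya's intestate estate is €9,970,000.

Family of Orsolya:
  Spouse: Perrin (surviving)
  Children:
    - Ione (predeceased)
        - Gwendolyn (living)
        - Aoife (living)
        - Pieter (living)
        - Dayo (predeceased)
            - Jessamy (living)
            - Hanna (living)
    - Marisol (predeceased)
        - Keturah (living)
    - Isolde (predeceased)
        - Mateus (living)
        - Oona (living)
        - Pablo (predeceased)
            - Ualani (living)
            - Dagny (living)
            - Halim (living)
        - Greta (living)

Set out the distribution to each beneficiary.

Perrin: €2,194,000; Gwendolyn: €864,000; Aoife: €864,000; Pieter: €864,000; Jessamy: €432,000; Hanna: €432,000; Keturah: €864,000; Mateus: €864,000; Oona: €864,000; Ualani: €288,000; Dagny: €288,000; Halim: €288,000; Greta: €864,000

Perrin first takes €250,000, leaving a balance of €9,720,000. Perrin then takes one-fifth of the balance (€1,944,000), for a total of €2,194,000. The remaining €7,776,000 passes to the descendants.
No child survives, so the initial division is made at the grandchildren's generation.
The descendants' portion (€7,776,000) is divided into 9 shares of €864,000: Gwendolyn, Aoife, Pieter, Keturah, Mateus, Oona, and Greta each take €864,000; Dayo's €864,000 share passes to Dayo's issue; Pablo's €864,000 share passes to Pablo's issue.
Dayo's share (€864,000) is divided into 2 shares of €432,000: Jessamy and Hanna each take €432,000.
Pablo's share (€864,000) is divided into 3 shares of €288,000: Ualani, Dagny, and Halim each take €288,000.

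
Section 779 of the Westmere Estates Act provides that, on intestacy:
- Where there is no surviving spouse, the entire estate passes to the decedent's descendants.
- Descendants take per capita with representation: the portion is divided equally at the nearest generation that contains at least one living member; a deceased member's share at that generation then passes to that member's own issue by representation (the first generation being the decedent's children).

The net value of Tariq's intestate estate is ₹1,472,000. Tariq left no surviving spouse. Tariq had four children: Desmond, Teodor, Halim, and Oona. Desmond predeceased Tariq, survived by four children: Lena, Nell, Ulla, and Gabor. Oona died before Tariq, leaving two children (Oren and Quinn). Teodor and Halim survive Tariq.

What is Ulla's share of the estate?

The entire ₹1,472,000 passes to the descendants.
That amount (₹1,472,000) is divided into 4 shares of ₹368,000: Teodor and Halim each take ₹368,000; Desmond's ₹368,000 share passes to Desmond's issue; Oona's ₹368,000 share passes to Oona's issue.
Desmond's share (₹368,000) is divided into 4 shares of ₹92,000: Lena, Nell, Ulla, and Gabor each take ₹92,000.
Oona's share (₹368,000) is divided into 2 shares of ₹184,000: Oren and Quinn each take ₹184,000.

Ulla receives ₹92,000.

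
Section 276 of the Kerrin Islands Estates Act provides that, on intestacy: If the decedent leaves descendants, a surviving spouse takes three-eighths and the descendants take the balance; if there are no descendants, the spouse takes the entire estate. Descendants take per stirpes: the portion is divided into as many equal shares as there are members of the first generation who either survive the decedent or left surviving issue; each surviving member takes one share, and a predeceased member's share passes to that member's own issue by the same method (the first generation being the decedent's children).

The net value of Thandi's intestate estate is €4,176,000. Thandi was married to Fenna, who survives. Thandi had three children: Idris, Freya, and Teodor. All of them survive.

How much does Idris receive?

Fenna takes three-eighths of €4,176,000 = €1,566,000. The remaining €2,610,000 passes to the descendants.
The descendants' portion (€2,610,000) is divided into 3 shares of €870,000: Idris, Freya, and Teodor each take €870,000.

Idris receives €870,000.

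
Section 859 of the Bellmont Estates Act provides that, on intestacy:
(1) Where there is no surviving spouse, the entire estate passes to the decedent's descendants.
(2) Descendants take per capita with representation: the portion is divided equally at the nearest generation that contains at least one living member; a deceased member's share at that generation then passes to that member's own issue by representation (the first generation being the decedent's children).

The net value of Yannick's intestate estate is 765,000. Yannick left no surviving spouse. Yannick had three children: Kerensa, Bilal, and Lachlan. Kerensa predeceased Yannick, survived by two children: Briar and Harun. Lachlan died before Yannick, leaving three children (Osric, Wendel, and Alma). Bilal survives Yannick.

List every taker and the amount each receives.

The entire 765,000 passes to the descendants.
That amount (765,000) is divided into 3 shares of 255,000: Bilal takes 255,000; Kerensa's 255,000 share passes to Kerensa's issue; Lachlan's 255,000 share passes to Lachlan's issue.
Kerensa's share (255,000) is divided into 2 shares of 127,500: Briar and Harun each take 127,500.
Lachlan's share (255,000) is divided into 3 shares of 85,000: Osric, Wendel, and Alma each take 85,000.

Briar: 127,500; Harun: 127,500; Bilal: 255,000; Osric: 85,000; Wendel: 85,000; Alma: 85,000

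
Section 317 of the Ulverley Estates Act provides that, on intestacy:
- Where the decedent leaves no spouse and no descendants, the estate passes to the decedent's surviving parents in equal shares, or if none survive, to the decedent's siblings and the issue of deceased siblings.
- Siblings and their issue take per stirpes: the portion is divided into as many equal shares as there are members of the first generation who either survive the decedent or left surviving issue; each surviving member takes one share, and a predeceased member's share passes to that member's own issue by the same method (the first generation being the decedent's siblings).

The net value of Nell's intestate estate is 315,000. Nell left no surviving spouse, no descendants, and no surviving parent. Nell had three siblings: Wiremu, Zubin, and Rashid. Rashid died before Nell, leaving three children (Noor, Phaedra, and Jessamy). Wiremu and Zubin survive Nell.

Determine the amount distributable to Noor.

Noor receives 35,000.

The entire 315,000 passes to the siblings and their issue.
That amount (315,000) is divided into 3 shares of 105,000: Wiremu and Zubin each take 105,000; Rashid's 105,000 share passes to Rashid's issue.
Rashid's share (105,000) is divided into 3 shares of 35,000: Noor, Phaedra, and Jessamy each take 35,000.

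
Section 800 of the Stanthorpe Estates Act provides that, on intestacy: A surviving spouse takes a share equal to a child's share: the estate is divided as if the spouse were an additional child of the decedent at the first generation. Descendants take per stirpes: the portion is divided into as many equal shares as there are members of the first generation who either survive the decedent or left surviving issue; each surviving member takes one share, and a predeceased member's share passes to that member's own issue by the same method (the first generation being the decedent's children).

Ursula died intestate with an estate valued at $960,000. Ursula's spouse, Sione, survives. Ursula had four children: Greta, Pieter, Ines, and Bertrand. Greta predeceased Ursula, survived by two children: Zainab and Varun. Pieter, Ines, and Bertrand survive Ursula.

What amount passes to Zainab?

Zainab receives $96,000.

The spouse counts as an additional share at the children's level, so there are 5 primary shares of $192,000. Sione takes one such share ($192,000).
The children's combined portion ($768,000) is divided into 4 shares of $192,000: Pieter, Ines, and Bertrand each take $192,000; Greta's $192,000 share passes to Greta's issue.
Greta's share ($192,000) is divided into 2 shares of $96,000: Zainab and Varun each take $96,000.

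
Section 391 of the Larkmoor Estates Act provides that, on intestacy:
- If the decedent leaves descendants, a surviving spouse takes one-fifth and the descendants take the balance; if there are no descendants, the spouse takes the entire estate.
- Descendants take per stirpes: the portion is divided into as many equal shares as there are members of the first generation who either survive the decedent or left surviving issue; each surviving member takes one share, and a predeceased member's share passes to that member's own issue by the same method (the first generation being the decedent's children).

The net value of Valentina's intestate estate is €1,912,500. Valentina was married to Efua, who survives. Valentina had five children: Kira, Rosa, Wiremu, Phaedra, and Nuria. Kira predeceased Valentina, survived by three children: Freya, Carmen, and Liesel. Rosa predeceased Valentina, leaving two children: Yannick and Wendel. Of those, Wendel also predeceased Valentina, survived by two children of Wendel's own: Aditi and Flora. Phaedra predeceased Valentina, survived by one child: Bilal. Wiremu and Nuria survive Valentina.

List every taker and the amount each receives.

Efua takes one-fifth of €1,912,500 = €382,500. The remaining €1,530,000 passes to the descendants.
The descendants' portion (€1,530,000) is divided into 5 shares of €306,000: Wiremu and Nuria each take €306,000; Kira's €306,000 share passes to Kira's issue; Rosa's €306,000 share passes to Rosa's issue; Phaedra's €306,000 share passes to Phaedra's issue.
Kira's share (€306,000) is divided into 3 shares of €102,000: Freya, Carmen, and Liesel each take €102,000.
Rosa's share (€306,000) is divided into 2 shares of €153,000: Yannick takes €153,000; Wendel's €153,000 share passes to Wendel's issue.
Wendel's share (€153,000) is divided into 2 shares of €76,500: Aditi and Flora each take €76,500.
Phaedra's share (€306,000) passes entirely to Bilal.

Efua: €382,500; Freya: €102,000; Carmen: €102,000; Liesel: €102,000; Yannick: €153,000; Aditi: €76,500; Flora: €76,500; Wiremu: €306,000; Bilal: €306,000; Nuria: €306,000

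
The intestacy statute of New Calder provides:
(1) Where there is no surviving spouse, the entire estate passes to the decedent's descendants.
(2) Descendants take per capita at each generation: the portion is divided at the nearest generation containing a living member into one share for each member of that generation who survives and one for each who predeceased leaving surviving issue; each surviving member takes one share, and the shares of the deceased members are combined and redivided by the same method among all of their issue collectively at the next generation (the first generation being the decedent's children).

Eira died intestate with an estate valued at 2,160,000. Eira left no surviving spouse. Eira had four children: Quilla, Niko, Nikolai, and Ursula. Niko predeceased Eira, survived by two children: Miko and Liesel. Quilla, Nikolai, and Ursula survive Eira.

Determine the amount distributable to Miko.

Miko receives 270,000.

The entire 2,160,000 passes to the descendants.
That amount (2,160,000) is divided at the children's generation into 4 shares of 540,000. Quilla, Nikolai, and Ursula each take 540,000. The remaining share for the deceased Niko (540,000) is carried to the next generation.
That pool (540,000) is divided at the grandchildren's generation equally among Miko and Liesel: 270,000 each.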